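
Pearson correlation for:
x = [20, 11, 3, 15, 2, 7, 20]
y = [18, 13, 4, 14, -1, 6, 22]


n=7, Σx=78, Σy=76, Σxy=1205, Σx²=1208, Σy²=1226
r = (7×1205 - 78×76)/√((7×1208 - 78²)(7×1226 - 76²))
= 2507/√(2372×2806) = 2507/√6655832 ≈ 2507/2579.8899 ≈ 0.9717

r ≈ 0.9717


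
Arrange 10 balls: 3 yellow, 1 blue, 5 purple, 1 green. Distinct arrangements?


10!/(3!×1!×5!×1!) = 5040

5040


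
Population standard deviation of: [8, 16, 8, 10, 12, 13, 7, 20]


Mean = 94/8 = 47/4
  (8-47/4)²=225/16
  (16-47/4)²=289/16
  (8-47/4)²=225/16
  (10-47/4)²=49/16
  (12-47/4)²=1/16
  (13-47/4)²=25/16
  (7-47/4)²=361/16
  (20-47/4)²=1089/16
Σ(x-μ)² = 283/2
σ² = (283/2)/8 = 283/16

σ = √(283/16) ≈ 4.2057


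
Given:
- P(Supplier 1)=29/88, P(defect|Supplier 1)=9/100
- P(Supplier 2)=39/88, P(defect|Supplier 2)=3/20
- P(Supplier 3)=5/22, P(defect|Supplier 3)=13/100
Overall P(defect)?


P(B) = Σ P(B|Aᵢ)×P(Aᵢ)
  9/100×29/88 = 261/8800
  3/20×39/88 = 117/1760
  13/100×5/22 = 13/440
Sum = 553/4400

P(defect) = 553/4400 ≈ 12.57%


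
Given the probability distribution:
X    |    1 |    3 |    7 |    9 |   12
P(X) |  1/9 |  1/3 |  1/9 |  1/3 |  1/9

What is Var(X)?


E[X] = 56/9
E[X²] = 464/9
Var(X) = E[X²] - (E[X])² = 464/9 - 3136/81 = 1040/81

Var(X) = 1040/81 ≈ 12.8395


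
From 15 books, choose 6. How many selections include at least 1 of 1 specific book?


Complement: C(15,6) - C(14,6) = 5005 - 3003 = 2002

2002


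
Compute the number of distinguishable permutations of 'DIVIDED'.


Letters: 7, freq: {'D': 3, 'I': 2, 'V': 1, 'E': 1}
7!/(3!×2!×1!×1!) = 5040/12 = 420

420


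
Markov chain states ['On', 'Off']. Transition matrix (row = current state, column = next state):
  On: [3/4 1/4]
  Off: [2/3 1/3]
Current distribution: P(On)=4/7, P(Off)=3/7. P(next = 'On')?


P(next=On) = Σᵢ P(now=i)×P(i→On)
= 4/7×3/4 + 3/7×2/3
= 3/7 + 2/7 = 5/7

P = 5/7 ≈ 0.7143


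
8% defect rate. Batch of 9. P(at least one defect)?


P(all good) = (23/25)^9 = 1801152661463/3814697265625
P(≥1 defect) = 2013544604162/3814697265625

P = 2013544604162/3814697265625 ≈ 52.78%


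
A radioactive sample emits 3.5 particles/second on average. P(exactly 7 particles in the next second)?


Poisson(λ=3.5): P(X=7) = e^(-λ)×λ^k/k!
= e^(-3.5) × 3.5^7 / 7!
≈ 0.03019738342 × 6433.9296875 / 5040 ≈ 0.038549

P(X=7) ≈ 0.038549 ≈ 3.85%


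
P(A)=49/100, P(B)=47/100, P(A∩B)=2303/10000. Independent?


P(A)×P(B) = 2303/10000
P(A∩B) = 2303/10000
Equal ✓ → Independent

Yes, independent


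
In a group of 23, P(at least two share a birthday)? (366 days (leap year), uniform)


P(all different) = Π(366-i)/366 for i=0..22
= 0.493677
P(match) = 1 - 0.493677 = 0.506323

P ≈ 0.5063 ≈ 50.63%


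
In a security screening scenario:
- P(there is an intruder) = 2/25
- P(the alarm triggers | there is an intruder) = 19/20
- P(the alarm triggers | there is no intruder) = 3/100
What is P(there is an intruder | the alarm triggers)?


Using Bayes' theorem:
P(A|B) = P(B|A)·P(A) / P(B)

P(the alarm triggers) = 19/20 × 2/25 + 3/100 × 23/25
= 19/250 + 69/2500 = 259/2500

P(there is an intruder|the alarm triggers) = (19/250) / (259/2500) = 190/259

P(there is an intruder|the alarm triggers) = 190/259 ≈ 73.36%


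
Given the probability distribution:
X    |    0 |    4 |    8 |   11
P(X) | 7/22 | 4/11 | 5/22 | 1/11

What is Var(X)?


E[X] = 47/11
E[X²] = 345/11
Var(X) = E[X²] - (E[X])² = 345/11 - 2209/121 = 1586/121

Var(X) = 1586/121 ≈ 13.1074


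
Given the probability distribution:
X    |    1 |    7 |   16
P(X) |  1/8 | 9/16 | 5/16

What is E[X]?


E[X] = Σ x·P(X=x)
= (1)×(1/8) + (7)×(9/16) + (16)×(5/16)
= 145/16

E[X] = 145/16


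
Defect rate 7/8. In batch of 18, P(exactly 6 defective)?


Binomial: P(X=6) = C(18,6)×p^6×(1-p)^12
= 18564 × 117649/262144 × 1/68719476736 = 546009009/4503599627370496

P(X=6) = 546009009/4503599627370496 ≈ 0.00%


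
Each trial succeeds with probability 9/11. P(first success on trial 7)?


Geometric: P(X=7) = (1-p)^(k-1)×p = (2/11)^6×9/11 = 576/19487171

P(X=7) = 576/19487171 ≈ 0.00%


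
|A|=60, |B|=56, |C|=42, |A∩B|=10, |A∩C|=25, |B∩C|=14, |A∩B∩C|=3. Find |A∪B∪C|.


|A∪B∪C| = 60+56+42-10-25-14+3 = 112

|A∪B∪C| = 112


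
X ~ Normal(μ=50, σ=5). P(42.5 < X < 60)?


z₁=(42.5-50)/5=-1.5, z₂=(60-50)/5=2.0
P = Φ(2.0) - Φ(-1.5) = 0.977250 - 0.066807 = 0.910443 ≈ 0.9104

P(42.5 < X < 60) ≈ 0.9104


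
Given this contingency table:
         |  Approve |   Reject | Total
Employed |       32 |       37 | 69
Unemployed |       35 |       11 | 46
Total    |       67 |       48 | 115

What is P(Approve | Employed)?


P(Approve | Employed) = 32/(32+37) = 32/69

P(Approve|Employed) = 32/69 ≈ 46.38%


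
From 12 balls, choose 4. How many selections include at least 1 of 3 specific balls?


Complement: C(12,4) - C(9,4) = 495 - 126 = 369

369


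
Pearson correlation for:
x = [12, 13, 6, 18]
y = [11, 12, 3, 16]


n=4, Σx=49, Σy=42, Σxy=594, Σx²=673, Σy²=530
r = (4×594 - 49×42)/√((4×673 - 49²)(4×530 - 42²))
= 318/√(291×356) = 318/√103596 ≈ 318/321.8633 ≈ 0.9880

r ≈ 0.9880


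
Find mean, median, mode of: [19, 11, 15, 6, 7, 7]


Sorted: [6, 7, 7, 11, 15, 19]
Mean = 65/6
Median = 9
Freq: {19: 1, 11: 1, 15: 1, 6: 1, 7: 2}
Mode: [7]

Mean=65/6, Median=9, Mode=7


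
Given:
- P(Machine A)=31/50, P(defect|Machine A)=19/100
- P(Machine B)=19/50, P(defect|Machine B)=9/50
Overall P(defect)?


P(B) = Σ P(B|Aᵢ)×P(Aᵢ)
  19/100×31/50 = 589/5000
  9/50×19/50 = 171/2500
Sum = 931/5000

P(defect) = 931/5000 ≈ 18.62%


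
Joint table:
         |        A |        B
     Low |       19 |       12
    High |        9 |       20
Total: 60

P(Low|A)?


P(Low|A) = 19/(19+9) = 19/28

P = 19/28 ≈ 67.86%


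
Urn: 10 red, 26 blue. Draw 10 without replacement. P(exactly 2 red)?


Hypergeometric: C(10,2)×C(26,8)/C(36,10)
= 45×1562275/254186856 = 710125/2567544

P(X=2) = 710125/2567544 ≈ 27.66%


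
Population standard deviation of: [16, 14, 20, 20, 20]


Mean = 90/5 = 18
  (16-18)²=4
  (14-18)²=16
  (20-18)²=4
  (20-18)²=4
  (20-18)²=4
Σ(x-μ)² = 32
σ² = 32/5

σ = √(32/5) ≈ 2.5298


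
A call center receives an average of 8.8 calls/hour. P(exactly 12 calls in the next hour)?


Poisson(λ=8.8): P(X=12) = e^(-λ)×λ^k/k!
= e^(-8.8) × 8.8^12 / 12!
≈ 0.0001507330751 × 215671155822 / 479001600 ≈ 0.067868

P(X=12) ≈ 0.067868 ≈ 6.79%


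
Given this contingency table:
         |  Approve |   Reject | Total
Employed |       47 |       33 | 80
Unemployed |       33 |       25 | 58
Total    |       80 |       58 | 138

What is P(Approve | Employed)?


P(Approve | Employed) = 47/(47+33) = 47/80

P(Approve|Employed) = 47/80 ≈ 58.75%


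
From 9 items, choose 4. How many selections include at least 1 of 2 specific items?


Complement: C(9,4) - C(7,4) = 126 - 35 = 91

91


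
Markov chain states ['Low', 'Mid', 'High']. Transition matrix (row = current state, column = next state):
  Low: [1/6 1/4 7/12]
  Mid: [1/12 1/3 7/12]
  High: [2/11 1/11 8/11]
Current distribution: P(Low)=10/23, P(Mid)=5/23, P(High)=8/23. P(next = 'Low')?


P(next=Low) = Σᵢ P(now=i)×P(i→Low)
= 10/23×1/6 + 5/23×1/12 + 8/23×2/11
= 5/69 + 5/276 + 16/253 = 467/3036

P = 467/3036 ≈ 0.1538


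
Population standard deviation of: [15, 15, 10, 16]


Mean = 56/4 = 14
  (15-14)²=1
  (15-14)²=1
  (10-14)²=16
  (16-14)²=4
Σ(x-μ)² = 22
σ² = 22/4 = 11/2

σ = √(11/2) ≈ 2.3452


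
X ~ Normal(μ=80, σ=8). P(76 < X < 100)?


z₁=(76-80)/8=-0.5, z₂=(100-80)/8=2.5
P = Φ(2.5) - Φ(-0.5) = 0.993790 - 0.308538 = 0.685252 ≈ 0.6853

P(76 < X < 100) ≈ 0.6853


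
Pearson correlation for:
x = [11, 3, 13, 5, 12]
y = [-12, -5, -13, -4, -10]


n=5, Σx=44, Σy=-44, Σxy=-456, Σx²=468, Σy²=454
r = (5×(-456) - 44×(-44))/√((5×468 - 44²)(5×454 - (-44)²))
= -344/√(404×334) = -344/√134936 ≈ -344/367.3364 ≈ -0.9365

r ≈ -0.9365


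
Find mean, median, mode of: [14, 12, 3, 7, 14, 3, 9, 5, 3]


Sorted: [3, 3, 3, 5, 7, 9, 12, 14, 14]
Mean = 70/9
Median = 7
Freq: {14: 2, 12: 1, 3: 3, 7: 1, 9: 1, 5: 1}
Mode: [3]

Mean=70/9, Median=7, Mode=3


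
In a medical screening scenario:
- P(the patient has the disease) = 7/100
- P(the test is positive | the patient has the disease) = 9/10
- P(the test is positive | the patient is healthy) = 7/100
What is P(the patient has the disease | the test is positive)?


Using Bayes' theorem:
P(A|B) = P(B|A)·P(A) / P(B)

P(the test is positive) = 9/10 × 7/100 + 7/100 × 93/100
= 63/1000 + 651/10000 = 1281/10000

P(the patient has the disease|the test is positive) = (63/1000) / (1281/10000) = 30/61

P(the patient has the disease|the test is positive) = 30/61 ≈ 49.18%


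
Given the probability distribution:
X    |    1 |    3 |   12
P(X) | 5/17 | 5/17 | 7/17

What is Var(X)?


E[X] = 104/17
E[X²] = 1058/17
Var(X) = E[X²] - (E[X])² = 1058/17 - 10816/289 = 7170/289

Var(X) = 7170/289 ≈ 24.8097


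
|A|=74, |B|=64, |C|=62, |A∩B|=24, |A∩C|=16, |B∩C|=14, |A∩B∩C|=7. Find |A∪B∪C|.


|A∪B∪C| = 74+64+62-24-16-14+7 = 153

|A∪B∪C| = 153


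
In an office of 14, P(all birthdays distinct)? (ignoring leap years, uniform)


P(all different) = Π(365-i)/365 for i=0..13
= (365/365)×(364/365)×...×(352/365)
= 0.776897

P ≈ 0.7769 ≈ 77.69%


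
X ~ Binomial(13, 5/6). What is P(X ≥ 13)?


P(X ≥ 13) = Σ P(X=i) for i=13..13
P(X=13) = 1220703125/13060694016
Sum = 1220703125/13060694016

P(X ≥ 13) = 1220703125/13060694016 ≈ 9.35%


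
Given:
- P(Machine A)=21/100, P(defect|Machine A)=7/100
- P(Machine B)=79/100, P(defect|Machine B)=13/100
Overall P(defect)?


P(B) = Σ P(B|Aᵢ)×P(Aᵢ)
  7/100×21/100 = 147/10000
  13/100×79/100 = 1027/10000
Sum = 587/5000

P(defect) = 587/5000 ≈ 11.74%


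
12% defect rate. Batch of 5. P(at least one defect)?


P(all good) = (22/25)^5 = 5153632/9765625
P(≥1 defect) = 4611993/9765625

P = 4611993/9765625 ≈ 47.23%


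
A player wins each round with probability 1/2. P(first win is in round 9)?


Geometric: P(X=9) = (1-p)^(k-1)×p = (1/2)^8×1/2 = 1/512

P(X=9) = 1/512 ≈ 0.20%


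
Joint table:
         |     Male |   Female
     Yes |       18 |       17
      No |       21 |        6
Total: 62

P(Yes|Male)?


P(Yes|Male) = 18/(18+21) = 18/39 = 6/13

P = 6/13 ≈ 46.15%


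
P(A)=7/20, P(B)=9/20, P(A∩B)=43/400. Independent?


P(A)×P(B) = 63/400
P(A∩B) = 43/400
Not equal → NOT independent

No, not independent


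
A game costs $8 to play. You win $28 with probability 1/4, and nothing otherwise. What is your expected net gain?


E[gain] = (28-8)×1/4 + (-8)×3/4
= 5 - 6 = -1

Expected net gain = $-1 ≈ $-1.00


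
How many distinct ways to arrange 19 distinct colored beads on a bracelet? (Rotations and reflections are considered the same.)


Free circular arrangements: rotations and reflections both identified.
(n-1)!/2 = 18!/2 = 6402373705728000/2 = 3201186852864000

3201186852864000


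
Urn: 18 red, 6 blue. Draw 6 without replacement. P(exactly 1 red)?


Hypergeometric: C(18,1)×C(6,5)/C(24,6)
= 18×6/134596 = 27/33649

P(X=1) = 27/33649 ≈ 0.08%


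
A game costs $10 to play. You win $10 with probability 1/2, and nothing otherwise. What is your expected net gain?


E[gain] = (10-10)×1/2 + (-10)×1/2
= 0 - 5 = -5

Expected net gain = $-5 ≈ $-5.00


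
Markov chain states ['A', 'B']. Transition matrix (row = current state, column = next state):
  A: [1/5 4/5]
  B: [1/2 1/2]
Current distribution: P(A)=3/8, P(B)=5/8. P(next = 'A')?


P(next=A) = Σᵢ P(now=i)×P(i→A)
= 3/8×1/5 + 5/8×1/2
= 3/40 + 5/16 = 31/80

P = 31/80 ≈ 0.3875


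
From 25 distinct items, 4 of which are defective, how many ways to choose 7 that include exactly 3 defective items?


Choose 3 of the 4 defective items and 4 of the other 21 items:
C(4,3)×C(21,4) = 4×5985 = 23940

23940


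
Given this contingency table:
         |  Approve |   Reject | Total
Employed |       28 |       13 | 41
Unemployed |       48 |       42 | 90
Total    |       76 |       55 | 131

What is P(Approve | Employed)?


P(Approve | Employed) = 28/(28+13) = 28/41

P(Approve|Employed) = 28/41 ≈ 68.29%


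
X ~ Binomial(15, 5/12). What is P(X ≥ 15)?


P(X ≥ 15) = Σ P(X=i) for i=15..15
P(X=15) = 30517578125/15407021574586368
Sum = 30517578125/15407021574586368

P(X ≥ 15) = 30517578125/15407021574586368 ≈ 0.00%


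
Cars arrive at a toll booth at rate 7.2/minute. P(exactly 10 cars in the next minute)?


Poisson(λ=7.2): P(X=10) = e^(-λ)×λ^k/k!
= e^(-7.2) × 7.2^10 / 10!
≈ 0.0007465858084 × 374390624.262 / 3628800 ≈ 0.077027

P(X=10) ≈ 0.077027 ≈ 7.70%


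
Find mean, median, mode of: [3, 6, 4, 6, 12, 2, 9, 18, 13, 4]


Sorted: [2, 3, 4, 4, 6, 6, 9, 12, 13, 18]
Mean = 77/10
Median = 6
Freq: {3: 1, 6: 2, 4: 2, 12: 1, 2: 1, 9: 1, 18: 1, 13: 1}
Mode: [4, 6]

Mean=77/10, Median=6, Mode=[4, 6]


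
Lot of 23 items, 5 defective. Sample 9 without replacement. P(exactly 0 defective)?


Hypergeometric: C(5,0)×C(18,9)/C(23,9)
= 1×48620/817190 = 26/437

P(X=0) = 26/437 ≈ 5.95%


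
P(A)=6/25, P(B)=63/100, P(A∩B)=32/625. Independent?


P(A)×P(B) = 189/1250
P(A∩B) = 32/625
Not equal → NOT independent

No, not independent


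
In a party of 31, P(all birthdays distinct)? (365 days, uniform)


P(all different) = Π(365-i)/365 for i=0..30
= (365/365)×(364/365)×...×(335/365)
= 0.269545

P ≈ 0.2695 ≈ 26.95%


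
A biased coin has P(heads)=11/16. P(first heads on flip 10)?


Geometric: P(X=10) = (1-p)^(k-1)×p = (5/16)^9×11/16 = 21484375/1099511627776

P(X=10) = 21484375/1099511627776 ≈ 0.00%


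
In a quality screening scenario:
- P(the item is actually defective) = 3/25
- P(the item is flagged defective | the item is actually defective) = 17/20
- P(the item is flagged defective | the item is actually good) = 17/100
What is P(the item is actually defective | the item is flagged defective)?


Using Bayes' theorem:
P(A|B) = P(B|A)·P(A) / P(B)

P(the item is flagged defective) = 17/20 × 3/25 + 17/100 × 22/25
= 51/500 + 187/1250 = 629/2500

P(the item is actually defective|the item is flagged defective) = (51/500) / (629/2500) = 15/37

P(the item is actually defective|the item is flagged defective) = 15/37 ≈ 40.54%


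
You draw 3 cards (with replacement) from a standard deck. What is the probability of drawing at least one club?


P(not a club) = 39/52 = 3/4
P(none in 3 draws) = (3/4)^3 = 27/64
P(≥1 club) = 1 - 27/64 = 37/64

P = 37/64 ≈ 57.81%


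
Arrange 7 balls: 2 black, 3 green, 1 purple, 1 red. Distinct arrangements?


7!/(2!×3!×1!×1!) = 420

420


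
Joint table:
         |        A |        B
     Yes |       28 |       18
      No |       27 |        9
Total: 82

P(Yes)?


P(Yes) = (28+18)/82 = 46/82 = 23/41

P(Yes) = 23/41 ≈ 56.10%


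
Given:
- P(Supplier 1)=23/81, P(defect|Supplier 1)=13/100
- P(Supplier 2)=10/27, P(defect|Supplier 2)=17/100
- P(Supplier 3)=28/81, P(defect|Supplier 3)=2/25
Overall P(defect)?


P(B) = Σ P(B|Aᵢ)×P(Aᵢ)
  13/100×23/81 = 299/8100
  17/100×10/27 = 17/270
  2/25×28/81 = 56/2025
Sum = 1033/8100

P(defect) = 1033/8100 ≈ 12.75%


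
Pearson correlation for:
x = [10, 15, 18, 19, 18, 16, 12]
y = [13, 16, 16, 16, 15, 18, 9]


n=7, Σx=108, Σy=103, Σxy=1628, Σx²=1734, Σy²=1567
r = (7×1628 - 108×103)/√((7×1734 - 108²)(7×1567 - 103²))
= 272/√(474×360) = 272/√170640 ≈ 272/413.0859 ≈ 0.6585

r ≈ 0.6585


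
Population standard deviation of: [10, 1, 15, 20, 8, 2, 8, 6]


Mean = 70/8 = 35/4
  (10-35/4)²=25/16
  (1-35/4)²=961/16
  (15-35/4)²=625/16
  (20-35/4)²=2025/16
  (8-35/4)²=9/16
  (2-35/4)²=729/16
  (8-35/4)²=9/16
  (6-35/4)²=121/16
Σ(x-μ)² = 563/2
σ² = (563/2)/8 = 563/16

σ = √(563/16) ≈ 5.9319


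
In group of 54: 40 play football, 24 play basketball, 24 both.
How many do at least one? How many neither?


|A∪B| = 40+24-24 = 40
Neither = 54-40 = 14

At least one: 40; Neither: 14


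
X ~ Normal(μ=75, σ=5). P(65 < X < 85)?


z₁=(65-75)/5=-2.0, z₂=(85-75)/5=2.0
P = Φ(2.0) - Φ(-2.0) = 0.977250 - 0.022750 = 0.954500 ≈ 0.9545

P(65 < X < 85) ≈ 0.9545


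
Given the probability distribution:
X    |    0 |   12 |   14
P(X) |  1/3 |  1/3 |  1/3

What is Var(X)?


E[X] = 26/3
E[X²] = 340/3
Var(X) = E[X²] - (E[X])² = 340/3 - 676/9 = 344/9

Var(X) = 344/9 ≈ 38.2222


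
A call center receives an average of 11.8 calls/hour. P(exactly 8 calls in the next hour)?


Poisson(λ=11.8): P(X=8) = e^(-λ)×λ^k/k!
= e^(-11.8) × 11.8^8 / 8!
≈ 7.504557915e-06 × 375885920.267 / 40320 ≈ 0.069962

P(X=8) ≈ 0.069962 ≈ 7.00%


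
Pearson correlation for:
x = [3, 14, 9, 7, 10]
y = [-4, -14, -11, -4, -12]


n=5, Σx=43, Σy=-45, Σxy=-455, Σx²=435, Σy²=493
r = (5×(-455) - 43×(-45))/√((5×435 - 43²)(5×493 - (-45)²))
= -340/√(326×440) = -340/√143440 ≈ -340/378.7347 ≈ -0.8977

r ≈ -0.8977


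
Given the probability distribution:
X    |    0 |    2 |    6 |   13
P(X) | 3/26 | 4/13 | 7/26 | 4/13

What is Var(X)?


E[X] = 81/13
E[X²] = 818/13
Var(X) = E[X²] - (E[X])² = 818/13 - 6561/169 = 4073/169

Var(X) = 4073/169 ≈ 24.1006


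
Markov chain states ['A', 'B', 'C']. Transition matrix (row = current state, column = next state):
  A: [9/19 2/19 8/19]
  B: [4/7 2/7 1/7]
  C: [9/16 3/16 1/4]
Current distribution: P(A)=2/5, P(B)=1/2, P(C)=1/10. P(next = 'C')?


P(next=C) = Σᵢ P(now=i)×P(i→C)
= 2/5×8/19 + 1/2×1/7 + 1/10×1/4
= 16/95 + 1/14 + 1/40 = 1409/5320

P = 1409/5320 ≈ 0.2648


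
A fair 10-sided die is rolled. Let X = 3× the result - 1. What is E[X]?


E[die] = (1+10)/2 = 11/2
E[X] = 3×11/2 - 1 = 31/2

E[X] = 31/2


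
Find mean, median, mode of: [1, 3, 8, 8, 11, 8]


Sorted: [1, 3, 8, 8, 8, 11]
Mean = 39/6 = 13/2
Median = 8
Freq: {1: 1, 3: 1, 8: 3, 11: 1}
Mode: [8]

Mean=13/2, Median=8, Mode=8


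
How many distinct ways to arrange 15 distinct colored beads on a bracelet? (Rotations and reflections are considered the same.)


Free circular arrangements: rotations and reflections both identified.
(n-1)!/2 = 14!/2 = 87178291200/2 = 43589145600

43589145600


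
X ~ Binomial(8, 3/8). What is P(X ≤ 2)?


P(X ≤ 2) = Σ P(X=i) for i=0..2
P(X=0) = 390625/16777216
P(X=1) = 234375/2097152
P(X=2) = 984375/4194304
Sum = 6203125/16777216

P(X ≤ 2) = 6203125/16777216 ≈ 36.97%


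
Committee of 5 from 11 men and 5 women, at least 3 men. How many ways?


Count by #men:
  3M,2W: C(11,3)×C(5,2)=1650
  4M,1W: C(11,4)×C(5,1)=1650
  5M,0W: C(11,5)×C(5,0)=462
Total = 3762

3762


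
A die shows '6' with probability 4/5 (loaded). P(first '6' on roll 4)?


Geometric: P(X=4) = (1-p)^(k-1)×p = (1/5)^3×4/5 = 4/625

P(X=4) = 4/625 ≈ 0.64%


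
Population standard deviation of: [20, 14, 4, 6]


Mean = 44/4 = 11
  (20-11)²=81
  (14-11)²=9
  (4-11)²=49
  (6-11)²=25
Σ(x-μ)² = 164
σ² = 164/4 = 41

σ = √(41) ≈ 6.4031


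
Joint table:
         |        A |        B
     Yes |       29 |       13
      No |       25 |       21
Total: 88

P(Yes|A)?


P(Yes|A) = 29/(29+25) = 29/54

P = 29/54 ≈ 53.70%


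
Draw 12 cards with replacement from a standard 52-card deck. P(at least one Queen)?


P(not a Queen) = 48/52 = 12/13
P(none in 12 draws) = (12/13)^12 = 8916100448256/23298085122481
P(≥1 Queen) = 1 - 8916100448256/23298085122481 = 14381984674225/23298085122481

P = 14381984674225/23298085122481 ≈ 61.73%


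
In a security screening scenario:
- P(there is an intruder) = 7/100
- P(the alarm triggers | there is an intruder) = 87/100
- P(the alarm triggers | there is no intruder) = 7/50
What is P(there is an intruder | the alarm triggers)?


Using Bayes' theorem:
P(A|B) = P(B|A)·P(A) / P(B)

P(the alarm triggers) = 87/100 × 7/100 + 7/50 × 93/100
= 609/10000 + 651/5000 = 1911/10000

P(there is an intruder|the alarm triggers) = (609/10000) / (1911/10000) = 29/91

P(there is an intruder|the alarm triggers) = 29/91 ≈ 31.87%


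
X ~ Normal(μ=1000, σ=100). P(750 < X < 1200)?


z₁=(750-1000)/100=-2.5, z₂=(1200-1000)/100=2.0
P = Φ(2.0) - Φ(-2.5) = 0.977250 - 0.006210 = 0.971040 ≈ 0.9710

P(750 < X < 1200) ≈ 0.9710


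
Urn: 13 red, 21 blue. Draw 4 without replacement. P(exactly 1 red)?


Hypergeometric: C(13,1)×C(21,3)/C(34,4)
= 13×1330/46376 = 8645/23188

P(X=1) = 8645/23188 ≈ 37.28%


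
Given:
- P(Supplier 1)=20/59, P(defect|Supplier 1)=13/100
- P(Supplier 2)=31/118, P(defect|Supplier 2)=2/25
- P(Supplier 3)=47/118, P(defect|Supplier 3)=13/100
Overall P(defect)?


P(B) = Σ P(B|Aᵢ)×P(Aᵢ)
  13/100×20/59 = 13/295
  2/25×31/118 = 31/1475
  13/100×47/118 = 611/11800
Sum = 1379/11800

P(defect) = 1379/11800 ≈ 11.69%


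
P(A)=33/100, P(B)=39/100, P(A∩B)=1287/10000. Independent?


P(A)×P(B) = 1287/10000
P(A∩B) = 1287/10000
Equal ✓ → Independent

Yes, independent


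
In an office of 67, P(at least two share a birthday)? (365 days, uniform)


P(all different) = Π(365-i)/365 for i=0..66
= 0.001560
P(match) = 1 - 0.001560 = 0.998440

P ≈ 0.9984 ≈ 99.84%


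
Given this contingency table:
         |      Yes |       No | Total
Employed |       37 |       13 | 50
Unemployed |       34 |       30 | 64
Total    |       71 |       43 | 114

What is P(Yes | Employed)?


P(Yes | Employed) = 37/(37+13) = 37/50

P(Yes|Employed) = 37/50 ≈ 74.00%


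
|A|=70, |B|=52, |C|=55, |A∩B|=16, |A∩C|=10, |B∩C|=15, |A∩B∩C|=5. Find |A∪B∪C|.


|A∪B∪C| = 70+52+55-16-10-15+5 = 141

|A∪B∪C| = 141


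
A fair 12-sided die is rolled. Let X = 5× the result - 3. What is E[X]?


E[die] = (1+12)/2 = 13/2
E[X] = 5×13/2 - 3 = 59/2

E[X] = 59/2


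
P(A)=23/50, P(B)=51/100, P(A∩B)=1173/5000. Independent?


P(A)×P(B) = 1173/5000
P(A∩B) = 1173/5000
Equal ✓ → Independent

Yes, independent


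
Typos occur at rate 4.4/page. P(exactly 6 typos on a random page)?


Poisson(λ=4.4): P(X=6) = e^(-λ)×λ^k/k!
= e^(-4.4) × 4.4^6 / 6!
≈ 0.0122773399 × 7256.313856 / 720 ≈ 0.123734

P(X=6) ≈ 0.123734 ≈ 12.37%


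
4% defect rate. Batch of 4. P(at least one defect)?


P(all good) = (24/25)^4 = 331776/390625
P(≥1 defect) = 58849/390625

P = 58849/390625 ≈ 15.07%


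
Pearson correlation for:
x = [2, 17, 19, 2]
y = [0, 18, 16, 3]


n=4, Σx=40, Σy=37, Σxy=616, Σx²=658, Σy²=589
r = (4×616 - 40×37)/√((4×658 - 40²)(4×589 - 37²))
= 984/√(1032×987) = 984/√1018584 ≈ 984/1009.2492 ≈ 0.9750

r ≈ 0.9750


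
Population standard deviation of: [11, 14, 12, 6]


Mean = 43/4
  (11-43/4)²=1/16
  (14-43/4)²=169/16
  (12-43/4)²=25/16
  (6-43/4)²=361/16
Σ(x-μ)² = 139/4
σ² = (139/4)/4 = 139/16

σ = √(139/16) ≈ 2.9475


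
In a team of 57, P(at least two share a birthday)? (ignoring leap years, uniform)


P(all different) = Π(365-i)/365 for i=0..56
= 0.009878
P(match) = 1 - 0.009878 = 0.990122

P ≈ 0.9901 ≈ 99.01%


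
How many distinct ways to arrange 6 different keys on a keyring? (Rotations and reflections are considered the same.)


Free circular arrangements: rotations and reflections both identified.
(n-1)!/2 = 5!/2 = 120/2 = 60

60


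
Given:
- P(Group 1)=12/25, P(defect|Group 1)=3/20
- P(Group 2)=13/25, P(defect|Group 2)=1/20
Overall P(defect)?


P(B) = Σ P(B|Aᵢ)×P(Aᵢ)
  3/20×12/25 = 9/125
  1/20×13/25 = 13/500
Sum = 49/500

P(defect) = 49/500 ≈ 9.80%


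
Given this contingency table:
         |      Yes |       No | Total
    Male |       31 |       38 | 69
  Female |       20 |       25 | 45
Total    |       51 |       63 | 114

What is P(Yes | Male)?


P(Yes | Male) = 31/(31+38) = 31/69

P(Yes|Male) = 31/69 ≈ 44.93%


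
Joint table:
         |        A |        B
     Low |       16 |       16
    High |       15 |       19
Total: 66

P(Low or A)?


P(Low∨A) = P(Low) + P(A) - P(Low∧A)
= (32 + 31 - 16)/66 = 47/66

P = 47/66 ≈ 71.21%


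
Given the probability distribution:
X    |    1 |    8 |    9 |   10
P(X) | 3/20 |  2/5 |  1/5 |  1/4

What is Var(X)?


E[X] = 153/20
E[X²] = 1339/20
Var(X) = E[X²] - (E[X])² = 1339/20 - 23409/400 = 3371/400

Var(X) = 3371/400 ≈ 8.4275


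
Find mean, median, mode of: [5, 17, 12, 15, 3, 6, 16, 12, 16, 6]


Sorted: [3, 5, 6, 6, 12, 12, 15, 16, 16, 17]
Mean = 108/10 = 54/5
Median = 12
Freq: {5: 1, 17: 1, 12: 2, 15: 1, 3: 1, 6: 2, 16: 2}
Mode: [6, 12, 16]

Mean=54/5, Median=12, Mode=[6, 12, 16]


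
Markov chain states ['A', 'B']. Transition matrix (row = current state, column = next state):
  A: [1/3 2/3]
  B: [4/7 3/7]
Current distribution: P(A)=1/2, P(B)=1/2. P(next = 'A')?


P(next=A) = Σᵢ P(now=i)×P(i→A)
= 1/2×1/3 + 1/2×4/7
= 1/6 + 2/7 = 19/42

P = 19/42 ≈ 0.4524


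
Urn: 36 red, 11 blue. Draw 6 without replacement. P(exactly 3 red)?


Hypergeometric: C(36,3)×C(11,3)/C(47,6)
= 7140×165/10737573 = 5100/46483

P(X=3) = 5100/46483 ≈ 10.97%


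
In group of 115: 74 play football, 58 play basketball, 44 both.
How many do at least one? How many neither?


|A∪B| = 74+58-44 = 88
Neither = 115-88 = 27

At least one: 88; Neither: 27


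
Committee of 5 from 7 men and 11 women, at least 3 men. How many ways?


Count by #men:
  3M,2W: C(7,3)×C(11,2)=1925
  4M,1W: C(7,4)×C(11,1)=385
  5M,0W: C(7,5)×C(11,0)=21
Total = 2331

2331


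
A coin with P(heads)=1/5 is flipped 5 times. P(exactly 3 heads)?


Binomial: P(X=3) = C(5,3)×p^3×(1-p)^2
= 10 × 1/125 × 16/25 = 32/625

P(X=3) = 32/625 ≈ 5.12%


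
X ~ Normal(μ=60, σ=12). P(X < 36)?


z = (36-60)/12 = -2.0
P(Z < -2.0) = 0.0228

P(X < 36) ≈ 0.0228


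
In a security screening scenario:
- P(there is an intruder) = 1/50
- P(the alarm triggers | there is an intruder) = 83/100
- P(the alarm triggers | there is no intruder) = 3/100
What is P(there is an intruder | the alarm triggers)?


Using Bayes' theorem:
P(A|B) = P(B|A)·P(A) / P(B)

P(the alarm triggers) = 83/100 × 1/50 + 3/100 × 49/50
= 83/5000 + 147/5000 = 23/500

P(there is an intruder|the alarm triggers) = (83/5000) / (23/500) = 83/230

P(there is an intruder|the alarm triggers) = 83/230 ≈ 36.09%


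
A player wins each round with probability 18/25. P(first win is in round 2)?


Geometric: P(X=2) = (1-p)^(k-1)×p = (7/25)^1×18/25 = 126/625

P(X=2) = 126/625 ≈ 20.16%


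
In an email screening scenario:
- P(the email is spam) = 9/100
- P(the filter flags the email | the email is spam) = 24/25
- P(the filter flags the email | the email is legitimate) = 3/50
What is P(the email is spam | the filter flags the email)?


Using Bayes' theorem:
P(A|B) = P(B|A)·P(A) / P(B)

P(the filter flags the email) = 24/25 × 9/100 + 3/50 × 91/100
= 54/625 + 273/5000 = 141/1000

P(the email is spam|the filter flags the email) = (54/625) / (141/1000) = 144/235

P(the email is spam|the filter flags the email) = 144/235 ≈ 61.28%


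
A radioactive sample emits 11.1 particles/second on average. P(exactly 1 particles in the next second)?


Poisson(λ=11.1): P(X=1) = e^(-λ)×λ^k/k!
= e^(-11.1) × 11.1^1 / 1!
≈ 1.511232382e-05 × 11.1 / 1 ≈ 0.000168

P(X=1) ≈ 0.000168 ≈ 0.02%


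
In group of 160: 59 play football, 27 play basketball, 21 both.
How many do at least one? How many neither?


|A∪B| = 59+27-21 = 65
Neither = 160-65 = 95

At least one: 65; Neither: 95


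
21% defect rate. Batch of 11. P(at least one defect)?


P(all good) = (79/100)^11 = 747993810527520928879/10000000000000000000000
P(≥1 defect) = 9252006189472479071121/10000000000000000000000

P = 9252006189472479071121/10000000000000000000000 ≈ 92.52%


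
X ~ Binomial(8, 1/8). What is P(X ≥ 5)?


P(X ≥ 5) = Σ P(X=i) for i=5..8
P(X=5) = 2401/2097152
P(X=6) = 343/4194304
P(X=7) = 7/2097152
P(X=8) = 1/16777216
Sum = 20637/16777216

P(X ≥ 5) = 20637/16777216 ≈ 0.12%


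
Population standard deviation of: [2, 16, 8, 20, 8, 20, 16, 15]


Mean = 105/8
  (2-105/8)²=7921/64
  (16-105/8)²=529/64
  (8-105/8)²=1681/64
  (20-105/8)²=3025/64
  (8-105/8)²=1681/64
  (20-105/8)²=3025/64
  (16-105/8)²=529/64
  (15-105/8)²=225/64
Σ(x-μ)² = 2327/8
σ² = (2327/8)/8 = 2327/64

σ = √(2327/64) ≈ 6.0299


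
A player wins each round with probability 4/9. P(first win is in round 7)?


Geometric: P(X=7) = (1-p)^(k-1)×p = (5/9)^6×4/9 = 62500/4782969

P(X=7) = 62500/4782969 ≈ 1.31%


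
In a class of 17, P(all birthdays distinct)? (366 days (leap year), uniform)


P(all different) = Π(366-i)/366 for i=0..16
= (366/366)×(365/366)×...×(350/366)
= 0.685712

P ≈ 0.6857 ≈ 68.57%


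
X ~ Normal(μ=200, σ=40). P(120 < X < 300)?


z₁=(120-200)/40=-2.0, z₂=(300-200)/40=2.5
P = Φ(2.5) - Φ(-2.0) = 0.993790 - 0.022750 = 0.971040 ≈ 0.9710

P(120 < X < 300) ≈ 0.9710


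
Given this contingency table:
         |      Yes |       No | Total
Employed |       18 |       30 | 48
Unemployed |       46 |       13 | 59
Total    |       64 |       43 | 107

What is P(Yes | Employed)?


P(Yes | Employed) = 18/(18+30) = 18/48 = 3/8

P(Yes|Employed) = 3/8 ≈ 37.50%


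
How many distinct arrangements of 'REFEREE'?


Letters: 7, freq: {'R': 2, 'E': 4, 'F': 1}
7!/(2!×4!×1!) = 5040/48 = 105

105


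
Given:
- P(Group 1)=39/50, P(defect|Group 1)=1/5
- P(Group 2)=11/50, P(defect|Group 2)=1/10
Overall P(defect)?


P(B) = Σ P(B|Aᵢ)×P(Aᵢ)
  1/5×39/50 = 39/250
  1/10×11/50 = 11/500
Sum = 89/500

P(defect) = 89/500 ≈ 17.80%


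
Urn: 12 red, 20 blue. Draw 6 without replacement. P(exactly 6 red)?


Hypergeometric: C(12,6)×C(20,0)/C(32,6)
= 924×1/906192 = 11/10788

P(X=6) = 11/10788 ≈ 0.10%


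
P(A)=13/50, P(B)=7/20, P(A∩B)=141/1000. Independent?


P(A)×P(B) = 91/1000
P(A∩B) = 141/1000
Not equal → NOT independent

No, not independent


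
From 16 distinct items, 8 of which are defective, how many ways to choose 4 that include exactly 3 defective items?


Choose 3 of the 8 defective items and 1 of the other 8 items:
C(8,3)×C(8,1) = 56×8 = 448

448


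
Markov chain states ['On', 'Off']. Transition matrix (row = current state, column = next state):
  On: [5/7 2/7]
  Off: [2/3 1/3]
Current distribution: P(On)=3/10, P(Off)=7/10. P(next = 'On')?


P(next=On) = Σᵢ P(now=i)×P(i→On)
= 3/10×5/7 + 7/10×2/3
= 3/14 + 7/15 = 143/210

P = 143/210 ≈ 0.6810


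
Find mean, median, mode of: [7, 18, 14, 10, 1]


Sorted: [1, 7, 10, 14, 18]
Mean = 50/5 = 10
Median = 10
Freq: {7: 1, 18: 1, 14: 1, 10: 1, 1: 1}
Mode: No mode

Mean=10, Median=10, Mode=No mode


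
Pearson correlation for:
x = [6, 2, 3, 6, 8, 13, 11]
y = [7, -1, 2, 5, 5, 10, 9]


n=7, Σx=49, Σy=37, Σxy=345, Σx²=439, Σy²=285
r = (7×345 - 49×37)/√((7×439 - 49²)(7×285 - 37²))
= 602/√(672×626) = 602/√420672 ≈ 602/648.5923 ≈ 0.9282

r ≈ 0.9282


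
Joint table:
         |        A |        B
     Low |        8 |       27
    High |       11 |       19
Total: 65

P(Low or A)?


P(Low∨A) = P(Low) + P(A) - P(Low∧A)
= (35 + 19 - 8)/65 = 46/65

P = 46/65 ≈ 70.77%


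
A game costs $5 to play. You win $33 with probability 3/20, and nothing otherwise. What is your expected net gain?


E[gain] = (33-5)×3/20 + (-5)×17/20
= 21/5 - 17/4 = -1/20

Expected net gain = $-1/20 ≈ $-0.05


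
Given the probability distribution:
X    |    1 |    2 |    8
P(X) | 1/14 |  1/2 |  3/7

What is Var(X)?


E[X] = 9/2
E[X²] = 59/2
Var(X) = E[X²] - (E[X])² = 59/2 - 81/4 = 37/4

Var(X) = 37/4 ≈ 9.2500


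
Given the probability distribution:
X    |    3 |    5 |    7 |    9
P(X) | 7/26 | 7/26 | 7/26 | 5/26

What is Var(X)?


E[X] = 75/13
E[X²] = 493/13
Var(X) = E[X²] - (E[X])² = 493/13 - 5625/169 = 784/169

Var(X) = 784/169 ≈ 4.6391


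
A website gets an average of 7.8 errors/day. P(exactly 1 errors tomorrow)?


Poisson(λ=7.8): P(X=1) = e^(-λ)×λ^k/k!
= e^(-7.8) × 7.8^1 / 1!
≈ 0.000409734979 × 7.8 / 1 ≈ 0.003196

P(X=1) ≈ 0.003196 ≈ 0.32%


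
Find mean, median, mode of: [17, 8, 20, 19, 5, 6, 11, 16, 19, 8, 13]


Sorted: [5, 6, 8, 8, 11, 13, 16, 17, 19, 19, 20]
Mean = 142/11
Median = 13
Freq: {17: 1, 8: 2, 20: 1, 19: 2, 5: 1, 6: 1, 11: 1, 16: 1, 13: 1}
Mode: [8, 19]

Mean=142/11, Median=13, Mode=[8, 19]


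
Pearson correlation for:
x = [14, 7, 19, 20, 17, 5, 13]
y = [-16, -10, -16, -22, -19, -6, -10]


n=7, Σx=95, Σy=-99, Σxy=-1521, Σx²=1489, Σy²=1593
r = (7×(-1521) - 95×(-99))/√((7×1489 - 95²)(7×1593 - (-99)²))
= -1242/√(1398×1350) = -1242/√1887300 ≈ -1242/1373.7904 ≈ -0.9041

r ≈ -0.9041


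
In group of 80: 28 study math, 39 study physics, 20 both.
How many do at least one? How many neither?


|A∪B| = 28+39-20 = 47
Neither = 80-47 = 33

At least one: 47; Neither: 33


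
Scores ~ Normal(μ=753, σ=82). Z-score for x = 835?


z = (x - μ)/σ = (835 - 753)/82 = 1.0

z = 1.0


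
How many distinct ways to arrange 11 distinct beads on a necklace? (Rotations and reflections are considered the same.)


Free circular arrangements: rotations and reflections both identified.
(n-1)!/2 = 10!/2 = 3628800/2 = 1814400

1814400


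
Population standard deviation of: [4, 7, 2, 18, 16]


Mean = 47/5
  (4-47/5)²=729/25
  (7-47/5)²=144/25
  (2-47/5)²=1369/25
  (18-47/5)²=1849/25
  (16-47/5)²=1089/25
Σ(x-μ)² = 1036/5
σ² = (1036/5)/5 = 1036/25

σ = √(1036/25) ≈ 6.4374


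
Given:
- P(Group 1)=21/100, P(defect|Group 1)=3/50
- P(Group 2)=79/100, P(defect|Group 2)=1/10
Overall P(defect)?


P(B) = Σ P(B|Aᵢ)×P(Aᵢ)
  3/50×21/100 = 63/5000
  1/10×79/100 = 79/1000
Sum = 229/2500

P(defect) = 229/2500 ≈ 9.16%


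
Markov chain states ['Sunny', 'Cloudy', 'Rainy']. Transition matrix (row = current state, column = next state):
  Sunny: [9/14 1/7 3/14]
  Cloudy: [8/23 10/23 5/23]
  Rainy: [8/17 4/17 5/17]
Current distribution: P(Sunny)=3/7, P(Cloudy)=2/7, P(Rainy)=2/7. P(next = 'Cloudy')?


P(next=Cloudy) = Σᵢ P(now=i)×P(i→Cloudy)
= 3/7×1/7 + 2/7×10/23 + 2/7×4/17
= 3/49 + 20/161 + 8/119 = 4841/19159

P = 4841/19159 ≈ 0.2527


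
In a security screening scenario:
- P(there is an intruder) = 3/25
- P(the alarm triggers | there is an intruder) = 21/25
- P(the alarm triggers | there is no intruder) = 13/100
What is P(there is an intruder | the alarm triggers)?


Using Bayes' theorem:
P(A|B) = P(B|A)·P(A) / P(B)

P(the alarm triggers) = 21/25 × 3/25 + 13/100 × 22/25
= 63/625 + 143/1250 = 269/1250

P(there is an intruder|the alarm triggers) = (63/625) / (269/1250) = 126/269

P(there is an intruder|the alarm triggers) = 126/269 ≈ 46.84%


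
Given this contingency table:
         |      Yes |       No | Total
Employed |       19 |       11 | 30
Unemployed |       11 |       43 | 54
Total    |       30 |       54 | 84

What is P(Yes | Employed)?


P(Yes | Employed) = 19/(19+11) = 19/30

P(Yes|Employed) = 19/30 ≈ 63.33%


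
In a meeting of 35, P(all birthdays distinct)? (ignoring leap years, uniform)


P(all different) = Π(365-i)/365 for i=0..34
= (365/365)×(364/365)×...×(331/365)
= 0.185617

P ≈ 0.1856 ≈ 18.56%


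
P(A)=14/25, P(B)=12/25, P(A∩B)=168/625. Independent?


P(A)×P(B) = 168/625
P(A∩B) = 168/625
Equal ✓ → Independent

Yes, independent


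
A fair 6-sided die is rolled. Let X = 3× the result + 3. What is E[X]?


E[die] = (1+6)/2 = 7/2
E[X] = 3×7/2 + 3 = 27/2

E[X] = 27/2


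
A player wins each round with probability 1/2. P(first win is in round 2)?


Geometric: P(X=2) = (1-p)^(k-1)×p = (1/2)^1×1/2 = 1/4

P(X=2) = 1/4 ≈ 25.00%


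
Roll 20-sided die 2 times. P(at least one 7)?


P(no 7)^2 = (19/20)^2 = 361/400
P(≥1) = 1 - 361/400 = 39/400

P = 39/400 ≈ 9.75%


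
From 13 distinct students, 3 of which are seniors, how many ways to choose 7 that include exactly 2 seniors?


Choose 2 of the 3 seniors and 5 of the other 10 students:
C(3,2)×C(10,5) = 3×252 = 756

756


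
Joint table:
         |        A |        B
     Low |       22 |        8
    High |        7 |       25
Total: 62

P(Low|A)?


P(Low|A) = 22/(22+7) = 22/29

P = 22/29 ≈ 75.86%


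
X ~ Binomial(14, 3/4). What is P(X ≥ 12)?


P(X ≥ 12) = Σ P(X=i) for i=12..14
P(X=12) = 48361131/268435456
P(X=13) = 11160261/134217728
P(X=14) = 4782969/268435456
Sum = 37732311/134217728

P(X ≥ 12) = 37732311/134217728 ≈ 28.11%


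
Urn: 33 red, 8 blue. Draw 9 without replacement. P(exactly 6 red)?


Hypergeometric: C(33,6)×C(8,3)/C(41,9)
= 1107568×56/350343565 = 5638528/31849415

P(X=6) = 5638528/31849415 ≈ 17.70%


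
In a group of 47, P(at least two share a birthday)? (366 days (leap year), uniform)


P(all different) = Π(366-i)/366 for i=0..46
= 0.045628
P(match) = 1 - 0.045628 = 0.954372

P ≈ 0.9544 ≈ 95.44%


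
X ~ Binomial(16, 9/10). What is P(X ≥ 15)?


P(X ≥ 15) = Σ P(X=i) for i=15..16
P(X=15) = 205891132094649/625000000000000
P(X=16) = 1853020188851841/10000000000000000
Sum = 205891132094649/400000000000000

P(X ≥ 15) = 205891132094649/400000000000000 ≈ 51.47%


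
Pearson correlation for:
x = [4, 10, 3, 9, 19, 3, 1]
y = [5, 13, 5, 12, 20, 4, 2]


n=7, Σx=49, Σy=61, Σxy=667, Σx²=577, Σy²=783
r = (7×667 - 49×61)/√((7×577 - 49²)(7×783 - 61²))
= 1680/√(1638×1760) = 1680/√2882880 ≈ 1680/1697.9046 ≈ 0.9895

r ≈ 0.9895


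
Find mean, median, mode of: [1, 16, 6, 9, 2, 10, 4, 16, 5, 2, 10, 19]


Sorted: [1, 2, 2, 4, 5, 6, 9, 10, 10, 16, 16, 19]
Mean = 100/12 = 25/3
Median = 15/2
Freq: {1: 1, 16: 2, 6: 1, 9: 1, 2: 2, 10: 2, 4: 1, 5: 1, 19: 1}
Mode: [2, 10, 16]

Mean=25/3, Median=15/2, Mode=[2, 10, 16]


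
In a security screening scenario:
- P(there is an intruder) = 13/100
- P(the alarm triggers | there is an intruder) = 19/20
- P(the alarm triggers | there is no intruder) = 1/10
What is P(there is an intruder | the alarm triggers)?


Using Bayes' theorem:
P(A|B) = P(B|A)·P(A) / P(B)

P(the alarm triggers) = 19/20 × 13/100 + 1/10 × 87/100
= 247/2000 + 87/1000 = 421/2000

P(there is an intruder|the alarm triggers) = (247/2000) / (421/2000) = 247/421

P(there is an intruder|the alarm triggers) = 247/421 ≈ 58.67%


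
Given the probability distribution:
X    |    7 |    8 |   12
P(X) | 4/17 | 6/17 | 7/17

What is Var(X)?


E[X] = 160/17
E[X²] = 1588/17
Var(X) = E[X²] - (E[X])² = 1588/17 - 25600/289 = 1396/289

Var(X) = 1396/289 ≈ 4.8304


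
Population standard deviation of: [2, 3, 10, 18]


Mean = 33/4
  (2-33/4)²=625/16
  (3-33/4)²=441/16
  (10-33/4)²=49/16
  (18-33/4)²=1521/16
Σ(x-μ)² = 659/4
σ² = (659/4)/4 = 659/16

σ = √(659/16) ≈ 6.4177


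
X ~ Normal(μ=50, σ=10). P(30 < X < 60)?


z₁=(30-50)/10=-2.0, z₂=(60-50)/10=1.0
P = Φ(1.0) - Φ(-2.0) = 0.841345 - 0.022750 = 0.818595 ≈ 0.8186

P(30 < X < 60) ≈ 0.8186


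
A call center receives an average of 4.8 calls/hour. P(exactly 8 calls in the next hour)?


Poisson(λ=4.8): P(X=8) = e^(-λ)×λ^k/k!
= e^(-4.8) × 4.8^8 / 8!
≈ 0.008229747049 × 281792.804291 / 40320 ≈ 0.057517

P(X=8) ≈ 0.057517 ≈ 5.75%


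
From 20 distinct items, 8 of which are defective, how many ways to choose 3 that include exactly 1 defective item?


Choose 1 of the 8 defective items and 2 of the other 12 items:
C(8,1)×C(12,2) = 8×66 = 528

528


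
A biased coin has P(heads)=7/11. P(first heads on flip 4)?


Geometric: P(X=4) = (1-p)^(k-1)×p = (4/11)^3×7/11 = 448/14641

P(X=4) = 448/14641 ≈ 3.06%
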